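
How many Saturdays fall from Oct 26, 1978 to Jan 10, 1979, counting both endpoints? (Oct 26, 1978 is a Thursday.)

11

Oct 26, 1978 is a Thursday; the first Saturday on or after it is Oct 28, 1978 (2 days later).
From Oct 28, 1978 to Jan 10, 1979: 3 + 30 + 31 + 10 = 74 days (rest of Oct, Nov, Dec, Jan).
74 ÷ 7 = 10 full weeks with remainder 4, so 10 more Saturdays after the first → 11.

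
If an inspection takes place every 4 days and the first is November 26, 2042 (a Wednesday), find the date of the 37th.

April 19, 2043

The 37th occurrence is 36 intervals after the first: 36 × 4 = 144 days after November 26, 2042.
November has 30 days — 4 days to the end of November leaves 140.
December has 31 days (109 left).
January has 31 days (78 left).
February has 28 days (50 left).
March has 31 days (19 left).
19 days into April → April 19, 2043.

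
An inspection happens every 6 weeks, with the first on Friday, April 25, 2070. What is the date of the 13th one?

September 11, 2071

The 13th occurrence is 12 intervals after the first: 12 × 42 = 504 days after April 25, 2070.
April has 30 days — 5 days to the end of April leaves 499.
From end of April to end of 2070 is 245 days (254 left).
January has 31 days (223 left).
February has 28 days (195 left).
March has 31 days (164 left).
April has 30 days (134 left).
May has 31 days (103 left).
June has 30 days (73 left).
July has 31 days (42 left).
August has 31 days (11 left).
11 days into September → September 11, 2071.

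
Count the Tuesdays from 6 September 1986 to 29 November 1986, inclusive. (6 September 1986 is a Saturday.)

6 September 1986 is a Saturday; the first Tuesday on or after it is 9 September 1986 (3 days later).
From 9 September 1986 to 29 November 1986: 21 + 31 + 29 = 81 days (rest of September, October, November).
81 ÷ 7 = 11 full weeks with remainder 4, so 11 more Tuesdays after the first → 12.

12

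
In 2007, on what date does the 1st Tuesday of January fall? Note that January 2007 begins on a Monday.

January 2007 begins on a Monday, so the first Tuesday is January 2 (1 day later).

2007-01-02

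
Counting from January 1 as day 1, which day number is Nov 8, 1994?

Days in months before Nov: 31 + 28 + 31 + 30 + 31 + 30 + 31 + 31 + 30 + 31 = 304.
Plus 8 days into Nov → day 312.

312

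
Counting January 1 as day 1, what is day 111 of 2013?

January has 31 days (111 − 31 = 80 remain).
February has 28 days (80 − 28 = 52 remain).
March has 31 days (52 − 31 = 21 remain).
21 into April → April 21.

April 21, 2013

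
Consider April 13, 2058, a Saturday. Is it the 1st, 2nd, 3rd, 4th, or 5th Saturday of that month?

Day 13 falls in week ⌈13/7⌉ of the month.
Days 1–7 hold the 1st Saturday, 8–14 the 2nd, 15–21 the 3rd, 22–28 the 4th, 29–31 the 5th.
13 is in the range for the 2nd.

2nd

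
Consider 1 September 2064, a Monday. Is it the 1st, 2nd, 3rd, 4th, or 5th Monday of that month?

Day 1 falls in week ⌈1/7⌉ of the month.
Days 1–7 hold the 1st Monday, 8–14 the 2nd, 15–21 the 3rd, 22–28 the 4th, 29–31 the 5th.
1 is in the range for the 1st.

1st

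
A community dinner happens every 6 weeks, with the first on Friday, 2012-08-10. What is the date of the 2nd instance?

2012-09-21

The 2nd occurrence is 1 interval after the first: 1 × 42 = 42 days after 2012-08-10.
August has 31 days — 21 days to the end of August leaves 21.
21 days into September → 2012-09-21.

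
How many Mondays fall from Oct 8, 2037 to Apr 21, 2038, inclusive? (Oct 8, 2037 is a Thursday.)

Oct 8, 2037 is a Thursday; the first Monday on or after it is Oct 12, 2037 (4 days later).
From Oct 12, 2037 to Apr 21, 2038: 19 + 30 + 31 + 31 + 28 + 31 + 21 = 191 days (rest of Oct, Nov, Dec, Jan, Feb, Mar, Apr).
191 ÷ 7 = 27 full weeks with remainder 2, so 27 more Mondays after the first → 28.

28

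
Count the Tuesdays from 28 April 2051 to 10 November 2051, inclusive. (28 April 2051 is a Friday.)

28 April 2051 is a Friday; the first Tuesday on or after it is 2 May 2051 (4 days later).
From 2 May 2051 to 10 November 2051: 29 + 30 + 31 + 31 + 30 + 31 + 10 = 192 days (rest of May, June, July, August, September, October, November).
192 ÷ 7 = 27 full weeks with remainder 3, so 27 more Tuesdays after the first → 28.

28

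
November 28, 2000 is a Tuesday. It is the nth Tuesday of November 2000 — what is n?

4th

Day 28 falls in week ⌈28/7⌉ of the month.
Days 1–7 hold the 1st Tuesday, 8–14 the 2nd, 15–21 the 3rd, 22–28 the 4th, 29–31 the 5th.
28 is in the range for the 4th.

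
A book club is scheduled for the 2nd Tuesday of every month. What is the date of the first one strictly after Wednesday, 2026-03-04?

2026-03-10

March 2026 starts on a Sunday; its first Tuesday is the 3rd, so the 2nd Tuesday is the 10th — 2026-03-10.
2026-03-10 is after 2026-03-04, so that is the next one.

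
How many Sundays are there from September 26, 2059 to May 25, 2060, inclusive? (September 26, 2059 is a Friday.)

35

September 26, 2059 is a Friday; the first Sunday on or after it is September 28, 2059 (2 days later).
From September 28, 2059 to May 25, 2060: 2 + 31 + 30 + 31 + 31 + 29 + 31 + 30 + 25 = 240 days (rest of September, October, November, December, January, February, March, April, May).
240 ÷ 7 = 34 full weeks with remainder 2, so 34 more Sundays after the first → 35.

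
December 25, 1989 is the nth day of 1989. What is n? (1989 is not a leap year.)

Days in months before December: 31 + 28 + 31 + 30 + 31 + 30 + 31 + 31 + 30 + 31 + 30 = 334.
Plus 25 days into December → day 359.

359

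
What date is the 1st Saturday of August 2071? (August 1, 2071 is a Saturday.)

August 1, 2071

August 2071 begins on a Saturday, so the first Saturday is August 1.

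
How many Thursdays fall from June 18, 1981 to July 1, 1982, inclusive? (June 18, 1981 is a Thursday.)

55

June 18, 1981 is a Thursday; the first Thursday on or after it is June 18, 1981.
From June 18, 1981 to July 1, 1982: 196 + 182 = 378 days (rest of 1981, to July 1, 1982 in 1982).
378 ÷ 7 = 54 full weeks with remainder 0, so 54 more Thursdays after the first → 55.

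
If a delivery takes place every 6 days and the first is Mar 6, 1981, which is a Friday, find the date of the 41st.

The 41st occurrence is 40 intervals after the first: 40 × 6 = 240 days after Mar 6, 1981.
Mar has 31 days — 25 days to the end of Mar leaves 215.
Apr has 30 days (185 left).
May has 31 days (154 left).
Jun has 30 days (124 left).
Jul has 31 days (93 left).
Aug has 31 days (62 left).
Sep has 30 days (32 left).
Oct has 31 days (1 left).
1 day into Nov → Nov 1, 1981.

Nov 1, 1981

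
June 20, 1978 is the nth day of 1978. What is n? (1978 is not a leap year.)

171

Days in months before June: 31 + 28 + 31 + 30 + 31 = 151.
Plus 20 days into June → day 171.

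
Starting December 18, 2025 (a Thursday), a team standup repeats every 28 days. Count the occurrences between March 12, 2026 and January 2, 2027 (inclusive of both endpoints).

Occurrences land 28·i days after December 18, 2025 for i = 0, 1, 2, …
March 12, 2026 is 84 days after the start; 84 ÷ 28 = 3 remainder 0. First occurrence in the window: #4 on March 12, 2026 (3×28 = 84 days in).
January 2, 2027 is 380 days after the start; 380 ÷ 28 = 13 remainder 16. Last occurrence in the window: #14 on December 17, 2026.
Occurrences #4 through #14: 11 in total.

11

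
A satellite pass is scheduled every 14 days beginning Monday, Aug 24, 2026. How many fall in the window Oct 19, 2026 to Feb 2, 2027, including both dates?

8

Occurrences land 14·i days after Aug 24, 2026 for i = 0, 1, 2, …
Oct 19, 2026 is 56 days after the start; 56 ÷ 14 = 4 remainder 0. First occurrence in the window: #5 on Oct 19, 2026 (4×14 = 56 days in).
Feb 2, 2027 is 162 days after the start; 162 ÷ 14 = 11 remainder 8. Last occurrence in the window: #12 on Jan 25, 2027.
Occurrences #5 through #12: 8 in total.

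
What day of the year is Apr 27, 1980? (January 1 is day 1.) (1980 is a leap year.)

118

Days in months before Apr: 31 + 29 + 31 = 91.
Plus 27 days into Apr → day 118.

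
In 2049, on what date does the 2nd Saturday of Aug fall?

Aug 14, 2049

The first Saturday of Aug 2049 is Aug 7.
The 2nd Saturday is 1 weeks later: 7 + 7 = 14.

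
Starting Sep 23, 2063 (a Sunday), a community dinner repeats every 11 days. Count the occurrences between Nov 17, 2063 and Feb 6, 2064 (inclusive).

8

Occurrences land 11·i days after Sep 23, 2063 for i = 0, 1, 2, …
Nov 17, 2063 is 55 days after the start; 55 ÷ 11 = 5 remainder 0. First occurrence in the window: #6 on Nov 17, 2063 (5×11 = 55 days in).
Feb 6, 2064 is 136 days after the start; 136 ÷ 11 = 12 remainder 4. Last occurrence in the window: #13 on Feb 2, 2064.
Occurrences #6 through #13: 8 in total.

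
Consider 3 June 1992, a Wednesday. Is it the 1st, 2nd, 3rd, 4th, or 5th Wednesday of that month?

1st

Day 3 falls in week ⌈3/7⌉ of the month.
Days 1–7 hold the 1st Wednesday, 8–14 the 2nd, 15–21 the 3rd, 22–28 the 4th, 29–31 the 5th.
3 is in the range for the 1st.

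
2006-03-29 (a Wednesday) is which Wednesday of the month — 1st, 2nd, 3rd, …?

5th

Day 29 falls in week ⌈29/7⌉ of the month.
Days 1–7 hold the 1st Wednesday, 8–14 the 2nd, 15–21 the 3rd, 22–28 the 4th, 29–31 the 5th.
29 is in the range for the 5th.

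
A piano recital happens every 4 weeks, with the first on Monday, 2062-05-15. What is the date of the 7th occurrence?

2062-10-30

The 7th occurrence is 6 intervals after the first: 6 × 28 = 168 days after 2062-05-15.
May has 31 days — 16 days to the end of May leaves 152.
June has 30 days (122 left).
July has 31 days (91 left).
August has 31 days (60 left).
September has 30 days (30 left).
30 days into October → 2062-10-30.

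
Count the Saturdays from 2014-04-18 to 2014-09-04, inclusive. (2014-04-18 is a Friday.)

2014-04-18 is a Friday; the first Saturday on or after it is 2014-04-19 (1 day later).
From 2014-04-19 to 2014-09-04: 11 + 31 + 30 + 31 + 31 + 4 = 138 days (rest of April, May, June, July, August, September).
138 ÷ 7 = 19 full weeks with remainder 5, so 19 more Saturdays after the first → 20.

20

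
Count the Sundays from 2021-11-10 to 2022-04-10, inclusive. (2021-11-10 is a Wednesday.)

2021-11-10 is a Wednesday; the first Sunday on or after it is 2021-11-14 (4 days later).
From 2021-11-14 to 2022-04-10: 16 + 31 + 31 + 28 + 31 + 10 = 147 days (rest of November, December, January, February, March, April).
147 ÷ 7 = 21 full weeks with remainder 0, so 21 more Sundays after the first → 22.

22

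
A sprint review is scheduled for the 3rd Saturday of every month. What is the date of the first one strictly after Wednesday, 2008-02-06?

2008-02-16

February 2008 starts on a Friday; its first Saturday is the 2nd, so the 3rd Saturday is the 16th — 2008-02-16.
2008-02-16 is after 2008-02-06, so that is the next one.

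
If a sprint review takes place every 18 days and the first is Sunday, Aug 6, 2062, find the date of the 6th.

Nov 4, 2062

The 6th occurrence is 5 intervals after the first: 5 × 18 = 90 days after Aug 6, 2062.
Aug has 31 days — 25 days to the end of Aug leaves 65.
Sep has 30 days (35 left).
Oct has 31 days (4 left).
4 days into Nov → Nov 4, 2062.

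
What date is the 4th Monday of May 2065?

2065-05-25

May 2065 begins on a Friday, so the first Monday is May 4 (3 days later).
The 4th Monday is 3 weeks later: 4 + 21 = 25.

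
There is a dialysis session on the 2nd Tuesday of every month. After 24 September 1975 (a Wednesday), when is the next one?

September 1975 starts on a Monday; its first Tuesday is the 2nd, so the 2nd Tuesday is the 9th — 9 September 1975.
That is not after 24 September 1975, so look at October 1975.
October 1975 starts on a Wednesday; its first Tuesday is the 7th, so the 2nd Tuesday is the 14th — 14 October 1975.

14 October 1975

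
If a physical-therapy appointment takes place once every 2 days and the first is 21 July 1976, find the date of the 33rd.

23 September 1976

The 33rd occurrence is 32 intervals after the first: 32 × 2 = 64 days after 21 July 1976.
July has 31 days — 10 days to the end of July leaves 54.
August has 31 days (23 left).
23 days into September → 23 September 1976.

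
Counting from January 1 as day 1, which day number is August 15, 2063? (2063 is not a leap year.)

227

Days in months before August: 31 + 28 + 31 + 30 + 31 + 30 + 31 = 212.
Plus 15 days into August → day 227.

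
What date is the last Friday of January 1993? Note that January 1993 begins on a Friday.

1993-01-29

January 1993 begins on a Friday, so the first Friday is January 1.
January 1993 has 31 days. Adding weeks: 1, 8, 15, 22, 29 — the last one ≤ 31 is the 29th.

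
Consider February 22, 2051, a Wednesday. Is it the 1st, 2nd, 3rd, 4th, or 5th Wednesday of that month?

Day 22 falls in week ⌈22/7⌉ of the month.
Days 1–7 hold the 1st Wednesday, 8–14 the 2nd, 15–21 the 3rd, 22–28 the 4th, 29–31 the 5th.
22 is in the range for the 4th.

4th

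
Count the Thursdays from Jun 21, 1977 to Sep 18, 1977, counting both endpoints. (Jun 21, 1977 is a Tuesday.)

13

Jun 21, 1977 is a Tuesday; the first Thursday on or after it is Jun 23, 1977 (2 days later).
From Jun 23, 1977 to Sep 18, 1977: 7 + 31 + 31 + 18 = 87 days (rest of Jun, Jul, Aug, Sep).
87 ÷ 7 = 12 full weeks with remainder 3, so 12 more Thursdays after the first → 13.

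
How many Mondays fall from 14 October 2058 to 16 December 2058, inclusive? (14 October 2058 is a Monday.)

10

14 October 2058 is a Monday; the first Monday on or after it is 14 October 2058.
From 14 October 2058 to 16 December 2058: 17 + 30 + 16 = 63 days (rest of October, November, December).
63 ÷ 7 = 9 full weeks with remainder 0, so 9 more Mondays after the first → 10.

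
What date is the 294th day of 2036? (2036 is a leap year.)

January has 31 days (294 − 31 = 263 remain).
February has 29 days (263 − 29 = 234 remain).
March has 31 days (234 − 31 = 203 remain).
April has 30 days (203 − 30 = 173 remain).
May has 31 days (173 − 31 = 142 remain).
June has 30 days (142 − 30 = 112 remain).
July has 31 days (112 − 31 = 81 remain).
August has 31 days (81 − 31 = 50 remain).
September has 30 days (50 − 30 = 20 remain).
20 into October → October 20.

20 October 2036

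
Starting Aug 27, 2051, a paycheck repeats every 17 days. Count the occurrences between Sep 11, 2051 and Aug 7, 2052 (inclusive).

Occurrences land 17·i days after Aug 27, 2051 for i = 0, 1, 2, …
Sep 11, 2051 is 15 days after the start; 15 ÷ 17 = 0 remainder 15; since the remainder is 15, round up to i = 1. First occurrence in the window: #2 on Sep 13, 2051 (1×17 = 17 days in).
Aug 7, 2052 is 346 days after the start; 346 ÷ 17 = 20 remainder 6. Last occurrence in the window: #21 on Aug 1, 2052.
Occurrences #2 through #21: 20 in total.

20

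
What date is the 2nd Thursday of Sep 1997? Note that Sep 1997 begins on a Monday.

Sep 1997 begins on a Monday, so the first Thursday is Sep 4 (3 days later).
The 2nd Thursday is 1 weeks later: 4 + 7 = 11.

Sep 11, 1997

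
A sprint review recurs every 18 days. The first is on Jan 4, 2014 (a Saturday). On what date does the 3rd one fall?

The 3rd occurrence is 2 intervals after the first: 2 × 18 = 36 days after Jan 4, 2014.
Jan has 31 days — 27 days to the end of Jan leaves 9.
9 days into Feb → Feb 9, 2014.

Feb 9, 2014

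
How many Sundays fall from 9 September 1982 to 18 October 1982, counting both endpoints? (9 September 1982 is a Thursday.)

6

9 September 1982 is a Thursday; the first Sunday on or after it is 12 September 1982 (3 days later).
From 12 September 1982 to 18 October 1982: 18 + 18 = 36 days (rest of September, October).
36 ÷ 7 = 5 full weeks with remainder 1, so 5 more Sundays after the first → 6.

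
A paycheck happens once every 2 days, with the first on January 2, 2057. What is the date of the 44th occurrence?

March 29, 2057

The 44th occurrence is 43 intervals after the first: 43 × 2 = 86 days after January 2, 2057.
January has 31 days — 29 days to the end of January leaves 57.
February has 28 days (29 left).
29 days into March → March 29, 2057.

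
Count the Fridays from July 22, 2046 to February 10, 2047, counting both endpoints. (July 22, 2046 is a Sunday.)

29

July 22, 2046 is a Sunday; the first Friday on or after it is July 27, 2046 (5 days later).
From July 27, 2046 to February 10, 2047: 4 + 31 + 30 + 31 + 30 + 31 + 31 + 10 = 198 days (rest of July, August, September, October, November, December, January, February).
198 ÷ 7 = 28 full weeks with remainder 2, so 28 more Fridays after the first → 29.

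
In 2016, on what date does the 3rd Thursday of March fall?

March 2016 begins on a Tuesday, so the first Thursday is March 3 (2 days later).
The 3rd Thursday is 2 weeks later: 3 + 14 = 17.

March 17, 2016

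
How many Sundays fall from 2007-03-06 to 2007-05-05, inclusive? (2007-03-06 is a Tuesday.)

2007-03-06 is a Tuesday; the first Sunday on or after it is 2007-03-11 (5 days later).
From 2007-03-11 to 2007-05-05: 20 + 30 + 5 = 55 days (rest of March, April, May).
55 ÷ 7 = 7 full weeks with remainder 6, so 7 more Sundays after the first → 8.

8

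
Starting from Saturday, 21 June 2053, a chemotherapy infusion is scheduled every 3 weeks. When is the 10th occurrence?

27 December 2053

The 10th occurrence is 9 intervals after the first: 9 × 21 = 189 days after 21 June 2053.
June has 30 days — 9 days to the end of June leaves 180.
July has 31 days (149 left).
August has 31 days (118 left).
September has 30 days (88 left).
October has 31 days (57 left).
November has 30 days (27 left).
27 days into December → 27 December 2053.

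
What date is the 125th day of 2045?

January has 31 days (125 − 31 = 94 remain).
February has 28 days (94 − 28 = 66 remain).
March has 31 days (66 − 31 = 35 remain).
April has 30 days (35 − 30 = 5 remain).
5 into May → May 5.

May 5, 2045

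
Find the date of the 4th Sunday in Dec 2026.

The first Sunday of Dec 2026 is Dec 6.
The 4th Sunday is 3 weeks later: 6 + 21 = 27.

Dec 27, 2026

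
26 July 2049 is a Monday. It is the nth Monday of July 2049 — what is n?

Day 26 falls in week ⌈26/7⌉ of the month.
Days 1–7 hold the 1st Monday, 8–14 the 2nd, 15–21 the 3rd, 22–28 the 4th, 29–31 the 5th.
26 is in the range for the 4th.

4th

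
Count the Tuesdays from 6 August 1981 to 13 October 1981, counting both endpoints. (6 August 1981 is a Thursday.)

6 August 1981 is a Thursday; the first Tuesday on or after it is 11 August 1981 (5 days later).
From 11 August 1981 to 13 October 1981: 20 + 30 + 13 = 63 days (rest of August, September, October).
63 ÷ 7 = 9 full weeks with remainder 0, so 9 more Tuesdays after the first → 10.

10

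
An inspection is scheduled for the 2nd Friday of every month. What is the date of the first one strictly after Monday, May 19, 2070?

June 13, 2070

May 2070 starts on a Thursday; its first Friday is the 2nd, so the 2nd Friday is the 9th — May 9, 2070.
That is not after May 19, 2070, so look at June 2070.
June 2070 starts on a Sunday; its first Friday is the 6th, so the 2nd Friday is the 13th — June 13, 2070.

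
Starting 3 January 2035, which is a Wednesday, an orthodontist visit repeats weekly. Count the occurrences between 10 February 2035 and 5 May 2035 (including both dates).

Occurrences land 7·i days after 3 January 2035 for i = 0, 1, 2, …
10 February 2035 is 38 days after the start; 38 ÷ 7 = 5 remainder 3; since the remainder is 3, round up to i = 6. First occurrence in the window: #7 on 14 February 2035 (6×7 = 42 days in).
5 May 2035 is 122 days after the start; 122 ÷ 7 = 17 remainder 3. Last occurrence in the window: #18 on 2 May 2035.
Occurrences #7 through #18: 12 in total.

12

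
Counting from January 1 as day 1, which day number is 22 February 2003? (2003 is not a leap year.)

Days in months before February: 31 = 31.
Plus 22 days into February → day 53.

53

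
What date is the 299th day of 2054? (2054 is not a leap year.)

Jan has 31 days (299 − 31 = 268 remain).
Feb has 28 days (268 − 28 = 240 remain).
Mar has 31 days (240 − 31 = 209 remain).
Apr has 30 days (209 − 30 = 179 remain).
May has 31 days (179 − 31 = 148 remain).
Jun has 30 days (148 − 30 = 118 remain).
Jul has 31 days (118 − 31 = 87 remain).
Aug has 31 days (87 − 31 = 56 remain).
Sep has 30 days (56 − 30 = 26 remain).
26 into Oct → Oct 26.

Oct 26, 2054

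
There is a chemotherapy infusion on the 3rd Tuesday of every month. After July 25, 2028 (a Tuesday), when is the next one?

August 15, 2028

July 2028 starts on a Saturday; its first Tuesday is the 4th, so the 3rd Tuesday is the 18th — July 18, 2028.
That is not after July 25, 2028, so look at August 2028.
August 2028 starts on a Tuesday; its first Tuesday is the 1st, so the 3rd Tuesday is the 15th — August 15, 2028.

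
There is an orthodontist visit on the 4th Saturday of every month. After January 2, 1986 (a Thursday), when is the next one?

January 1986 starts on a Wednesday; its first Saturday is the 4th, so the 4th Saturday is the 25th — January 25, 1986.
January 25, 1986 is after January 2, 1986, so that is the next one.

January 25, 1986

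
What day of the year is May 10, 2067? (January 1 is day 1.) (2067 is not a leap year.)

130

Days in months before May: 31 + 28 + 31 + 30 = 120.
Plus 10 days into May → day 130.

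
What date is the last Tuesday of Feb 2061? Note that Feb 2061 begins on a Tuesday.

Feb 22, 2061

Feb 2061 begins on a Tuesday, so the first Tuesday is Feb 1.
Feb 2061 has 28 days. Adding weeks: 1, 8, 15, 22 — the last one ≤ 28 is the 22nd.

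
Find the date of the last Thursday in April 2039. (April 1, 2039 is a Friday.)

28 April 2039

April 2039 begins on a Friday, so the first Thursday is April 7 (6 days later).
April 2039 has 30 days. Adding weeks: 7, 14, 21, 28 — the last one ≤ 30 is the 28th.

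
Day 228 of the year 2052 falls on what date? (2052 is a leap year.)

January has 31 days (228 − 31 = 197 remain).
February has 29 days (197 − 29 = 168 remain).
March has 31 days (168 − 31 = 137 remain).
April has 30 days (137 − 30 = 107 remain).
May has 31 days (107 − 31 = 76 remain).
June has 30 days (76 − 30 = 46 remain).
July has 31 days (46 − 31 = 15 remain).
15 into August → August 15.

August 15, 2052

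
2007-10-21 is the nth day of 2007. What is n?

294

Days in months before October: 31 + 28 + 31 + 30 + 31 + 30 + 31 + 31 + 30 = 273.
Plus 21 days into October → day 294.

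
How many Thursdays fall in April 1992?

5

April 1, 1992 is a Wednesday; the first Thursday on or after it is April 2, 1992 (1 day later).
From April 2, 1992 to April 30, 1992 is 30 − 2 = 28 days.
28 ÷ 7 = 4 full weeks with remainder 0, so 4 more Thursdays after the first → 5.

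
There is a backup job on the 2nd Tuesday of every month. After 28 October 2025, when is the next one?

October 2025 starts on a Wednesday; its first Tuesday is the 7th, so the 2nd Tuesday is the 14th — 14 October 2025.
That is not after 28 October 2025, so look at November 2025.
November 2025 starts on a Saturday; its first Tuesday is the 4th, so the 2nd Tuesday is the 11th — 11 November 2025.

11 November 2025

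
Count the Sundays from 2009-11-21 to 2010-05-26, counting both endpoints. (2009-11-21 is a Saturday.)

27

2009-11-21 is a Saturday; the first Sunday on or after it is 2009-11-22 (1 day later).
From 2009-11-22 to 2010-05-26: 8 + 31 + 31 + 28 + 31 + 30 + 26 = 185 days (rest of November, December, January, February, March, April, May).
185 ÷ 7 = 26 full weeks with remainder 3, so 26 more Sundays after the first → 27.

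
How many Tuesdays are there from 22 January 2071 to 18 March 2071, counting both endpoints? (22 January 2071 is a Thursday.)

22 January 2071 is a Thursday; the first Tuesday on or after it is 27 January 2071 (5 days later).
From 27 January 2071 to 18 March 2071: 4 + 28 + 18 = 50 days (rest of January, February, March).
50 ÷ 7 = 7 full weeks with remainder 1, so 7 more Tuesdays after the first → 8.

8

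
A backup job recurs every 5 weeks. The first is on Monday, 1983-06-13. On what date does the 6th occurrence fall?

The 6th occurrence is 5 intervals after the first: 5 × 35 = 175 days after 1983-06-13.
June has 30 days — 17 days to the end of June leaves 158.
July has 31 days (127 left).
August has 31 days (96 left).
September has 30 days (66 left).
October has 31 days (35 left).
November has 30 days (5 left).
5 days into December → 1983-12-05.

1983-12-05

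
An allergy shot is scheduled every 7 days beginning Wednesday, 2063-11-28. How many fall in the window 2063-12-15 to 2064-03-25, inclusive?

14

Occurrences land 7·i days after 2063-11-28 for i = 0, 1, 2, …
2063-12-15 is 17 days after the start; 17 ÷ 7 = 2 remainder 3; since the remainder is 3, round up to i = 3. First occurrence in the window: #4 on 2063-12-19 (3×7 = 21 days in).
2064-03-25 is 118 days after the start; 118 ÷ 7 = 16 remainder 6. Last occurrence in the window: #17 on 2064-03-19.
Occurrences #4 through #17: 14 in total.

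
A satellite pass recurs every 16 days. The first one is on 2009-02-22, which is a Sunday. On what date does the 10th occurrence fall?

The 10th occurrence is 9 intervals after the first: 9 × 16 = 144 days after 2009-02-22.
February has 28 days — 6 days to the end of February leaves 138.
March has 31 days (107 left).
April has 30 days (77 left).
May has 31 days (46 left).
June has 30 days (16 left).
16 days into July → 2009-07-16.

2009-07-16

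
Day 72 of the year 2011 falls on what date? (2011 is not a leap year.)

2011-03-13

January has 31 days (72 − 31 = 41 remain).
February has 28 days (41 − 28 = 13 remain).
13 into March → March 13.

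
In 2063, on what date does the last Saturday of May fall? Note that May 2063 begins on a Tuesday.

2063-05-26

May 2063 begins on a Tuesday, so the first Saturday is May 5 (4 days later).
May 2063 has 31 days. Adding weeks: 5, 12, 19, 26 — the last one ≤ 31 is the 26th.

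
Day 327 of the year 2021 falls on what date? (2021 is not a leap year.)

Nov 23, 2021

Jan has 31 days (327 − 31 = 296 remain).
Feb has 28 days (296 − 28 = 268 remain).
Mar has 31 days (268 − 31 = 237 remain).
Apr has 30 days (237 − 30 = 207 remain).
May has 31 days (207 − 31 = 176 remain).
Jun has 30 days (176 − 30 = 146 remain).
Jul has 31 days (146 − 31 = 115 remain).
Aug has 31 days (115 − 31 = 84 remain).
Sep has 30 days (84 − 30 = 54 remain).
Oct has 31 days (54 − 31 = 23 remain).
23 into Nov → Nov 23.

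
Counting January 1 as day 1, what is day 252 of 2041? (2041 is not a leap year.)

9 September 2041

January has 31 days (252 − 31 = 221 remain).
February has 28 days (221 − 28 = 193 remain).
March has 31 days (193 − 31 = 162 remain).
April has 30 days (162 − 30 = 132 remain).
May has 31 days (132 − 31 = 101 remain).
June has 30 days (101 − 30 = 71 remain).
July has 31 days (71 − 31 = 40 remain).
August has 31 days (40 − 31 = 9 remain).
9 into September → September 9.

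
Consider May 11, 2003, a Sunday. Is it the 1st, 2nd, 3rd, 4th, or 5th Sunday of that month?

Day 11 falls in week ⌈11/7⌉ of the month.
Days 1–7 hold the 1st Sunday, 8–14 the 2nd, 15–21 the 3rd, 22–28 the 4th, 29–31 the 5th.
11 is in the range for the 2nd.

2nd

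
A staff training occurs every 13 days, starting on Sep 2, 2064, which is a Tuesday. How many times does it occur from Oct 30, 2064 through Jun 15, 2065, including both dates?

18

Occurrences land 13·i days after Sep 2, 2064 for i = 0, 1, 2, …
Oct 30, 2064 is 58 days after the start; 58 ÷ 13 = 4 remainder 6; since the remainder is 6, round up to i = 5. First occurrence in the window: #6 on Nov 6, 2064 (5×13 = 65 days in).
Jun 15, 2065 is 286 days after the start; 286 ÷ 13 = 22 remainder 0. Last occurrence in the window: #23 on Jun 15, 2065.
Occurrences #6 through #23: 18 in total.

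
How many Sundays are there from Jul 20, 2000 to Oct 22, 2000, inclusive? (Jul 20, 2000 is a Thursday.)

Jul 20, 2000 is a Thursday; the first Sunday on or after it is Jul 23, 2000 (3 days later).
From Jul 23, 2000 to Oct 22, 2000: 8 + 31 + 30 + 22 = 91 days (rest of Jul, Aug, Sep, Oct).
91 ÷ 7 = 13 full weeks with remainder 0, so 13 more Sundays after the first → 14.

14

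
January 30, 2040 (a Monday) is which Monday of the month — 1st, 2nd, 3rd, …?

5th

Day 30 falls in week ⌈30/7⌉ of the month.
Days 1–7 hold the 1st Monday, 8–14 the 2nd, 15–21 the 3rd, 22–28 the 4th, 29–31 the 5th.
30 is in the range for the 5th.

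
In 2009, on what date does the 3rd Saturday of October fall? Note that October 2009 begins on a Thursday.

October 2009 begins on a Thursday, so the first Saturday is October 3 (2 days later).
The 3rd Saturday is 2 weeks later: 3 + 14 = 17.

2009-10-17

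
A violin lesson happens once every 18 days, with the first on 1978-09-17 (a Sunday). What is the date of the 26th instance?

The 26th occurrence is 25 intervals after the first: 25 × 18 = 450 days after 1978-09-17.
September has 30 days — 13 days to the end of September leaves 437.
From end of September to end of 1978 is 92 days (345 left).
January has 31 days (314 left).
February has 28 days (286 left).
March has 31 days (255 left).
April has 30 days (225 left).
May has 31 days (194 left).
June has 30 days (164 left).
July has 31 days (133 left).
August has 31 days (102 left).
September has 30 days (72 left).
October has 31 days (41 left).
November has 30 days (11 left).
11 days into December → 1979-12-11.

1979-12-11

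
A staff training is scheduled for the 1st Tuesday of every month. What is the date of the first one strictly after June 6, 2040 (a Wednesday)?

June 2040 starts on a Friday, so its 1st Tuesday is June 5, 2040 (4 days in).
That is not after June 6, 2040, so look at July 2040.
July 2040 starts on a Sunday, so its 1st Tuesday is July 3, 2040 (2 days in).

July 3, 2040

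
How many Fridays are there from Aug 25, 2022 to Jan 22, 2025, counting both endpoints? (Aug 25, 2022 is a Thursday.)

126

Aug 25, 2022 is a Thursday; the first Friday on or after it is Aug 26, 2022 (1 day later).
From Aug 26, 2022 to Jan 22, 2025: 127 + 365 + 366 + 22 = 880 days (rest of 2022, 2023, 2024, to Jan 22, 2025 in 2025).
880 ÷ 7 = 125 full weeks with remainder 5, so 125 more Fridays after the first → 126.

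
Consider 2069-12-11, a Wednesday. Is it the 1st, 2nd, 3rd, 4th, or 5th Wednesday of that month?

2nd

Day 11 falls in week ⌈11/7⌉ of the month.
Days 1–7 hold the 1st Wednesday, 8–14 the 2nd, 15–21 the 3rd, 22–28 the 4th, 29–31 the 5th.
11 is in the range for the 2nd.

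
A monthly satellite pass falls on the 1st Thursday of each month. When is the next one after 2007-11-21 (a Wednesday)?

2007-12-06

November 2007 starts on a Thursday, so its 1st Thursday is 2007-11-01.
That is not after 2007-11-21, so look at December 2007.
December 2007 starts on a Saturday, so its 1st Thursday is 2007-12-06 (5 days in).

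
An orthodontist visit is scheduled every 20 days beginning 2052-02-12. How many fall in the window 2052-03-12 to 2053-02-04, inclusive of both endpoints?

Occurrences land 20·i days after 2052-02-12 for i = 0, 1, 2, …
2052-03-12 is 29 days after the start; 29 ÷ 20 = 1 remainder 9; since the remainder is 9, round up to i = 2. First occurrence in the window: #3 on 2052-03-23 (2×20 = 40 days in).
2053-02-04 is 358 days after the start; 358 ÷ 20 = 17 remainder 18. Last occurrence in the window: #18 on 2053-01-17.
Occurrences #3 through #18: 16 in total.

16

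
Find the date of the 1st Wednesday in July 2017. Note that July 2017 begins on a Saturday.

July 5, 2017

July 2017 begins on a Saturday, so the first Wednesday is July 5 (4 days later).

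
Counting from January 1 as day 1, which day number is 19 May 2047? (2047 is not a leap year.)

139

Days in months before May: 31 + 28 + 31 + 30 = 120.
Plus 19 days into May → day 139.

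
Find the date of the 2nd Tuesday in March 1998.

10 March 1998

The first Tuesday of March 1998 is March 3.
The 2nd Tuesday is 1 weeks later: 3 + 7 = 10.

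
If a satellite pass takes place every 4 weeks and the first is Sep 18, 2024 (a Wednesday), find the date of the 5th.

Jan 8, 2025

The 5th occurrence is 4 intervals after the first: 4 × 28 = 112 days after Sep 18, 2024.
Sep has 30 days — 12 days to the end of Sep leaves 100.
Oct has 31 days (69 left).
Nov has 30 days (39 left).
Dec has 31 days (8 left).
8 days into Jan → Jan 8, 2025.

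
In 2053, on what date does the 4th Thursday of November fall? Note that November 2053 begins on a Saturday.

27 November 2053

November 2053 begins on a Saturday, so the first Thursday is November 6 (5 days later).
The 4th Thursday is 3 weeks later: 6 + 21 = 27.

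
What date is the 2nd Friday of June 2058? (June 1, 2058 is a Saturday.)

June 14, 2058

June 2058 begins on a Saturday, so the first Friday is June 7 (6 days later).
The 2nd Friday is 1 weeks later: 7 + 7 = 14.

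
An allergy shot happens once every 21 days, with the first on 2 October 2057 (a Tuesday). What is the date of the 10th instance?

9 April 2058

The 10th occurrence is 9 intervals after the first: 9 × 21 = 189 days after 2 October 2057.
October has 31 days — 29 days to the end of October leaves 160.
November has 30 days (130 left).
December has 31 days (99 left).
January has 31 days (68 left).
February has 28 days (40 left).
March has 31 days (9 left).
9 days into April → 9 April 2058.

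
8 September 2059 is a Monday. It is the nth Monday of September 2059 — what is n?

Day 8 falls in week ⌈8/7⌉ of the month.
Days 1–7 hold the 1st Monday, 8–14 the 2nd, 15–21 the 3rd, 22–28 the 4th, 29–31 the 5th.
8 is in the range for the 2nd.

2nd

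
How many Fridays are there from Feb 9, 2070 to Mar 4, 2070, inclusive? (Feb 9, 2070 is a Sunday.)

3

Feb 9, 2070 is a Sunday; the first Friday on or after it is Feb 14, 2070 (5 days later).
From Feb 14, 2070 to Mar 4, 2070: 14 + 4 = 18 days (rest of Feb, Mar).
18 ÷ 7 = 2 full weeks with remainder 4, so 2 more Fridays after the first → 3.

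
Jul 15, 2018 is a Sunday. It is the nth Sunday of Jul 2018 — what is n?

3rd

Day 15 falls in week ⌈15/7⌉ of the month.
Days 1–7 hold the 1st Sunday, 8–14 the 2nd, 15–21 the 3rd, 22–28 the 4th, 29–31 the 5th.
15 is in the range for the 3rd.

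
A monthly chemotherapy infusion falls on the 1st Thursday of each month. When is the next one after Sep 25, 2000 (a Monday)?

Oct 5, 2000

Sep 2000 starts on a Friday, so its 1st Thursday is Sep 7, 2000 (6 days in).
That is not after Sep 25, 2000, so look at Oct 2000.
Oct 2000 starts on a Sunday, so its 1st Thursday is Oct 5, 2000 (4 days in).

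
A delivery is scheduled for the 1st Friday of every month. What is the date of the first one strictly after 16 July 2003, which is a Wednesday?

1 August 2003

July 2003 starts on a Tuesday, so its 1st Friday is 4 July 2003 (3 days in).
That is not after 16 July 2003, so look at August 2003.
August 2003 starts on a Friday, so its 1st Friday is 1 August 2003.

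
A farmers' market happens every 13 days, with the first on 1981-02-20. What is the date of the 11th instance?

1981-06-30

The 11th occurrence is 10 intervals after the first: 10 × 13 = 130 days after 1981-02-20.
February has 28 days — 8 days to the end of February leaves 122.
March has 31 days (91 left).
April has 30 days (61 left).
May has 31 days (30 left).
30 days into June → 1981-06-30.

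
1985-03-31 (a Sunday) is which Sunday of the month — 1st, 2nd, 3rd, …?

Day 31 falls in week ⌈31/7⌉ of the month.
Days 1–7 hold the 1st Sunday, 8–14 the 2nd, 15–21 the 3rd, 22–28 the 4th, 29–31 the 5th.
31 is in the range for the 5th.

5th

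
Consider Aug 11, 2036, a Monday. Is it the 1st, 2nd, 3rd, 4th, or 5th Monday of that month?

Day 11 falls in week ⌈11/7⌉ of the month.
Days 1–7 hold the 1st Monday, 8–14 the 2nd, 15–21 the 3rd, 22–28 the 4th, 29–31 the 5th.
11 is in the range for the 2nd.

2nd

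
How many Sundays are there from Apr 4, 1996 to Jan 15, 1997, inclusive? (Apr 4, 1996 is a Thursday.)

41

Apr 4, 1996 is a Thursday; the first Sunday on or after it is Apr 7, 1996 (3 days later).
From Apr 7, 1996 to Jan 15, 1997: 23 + 31 + 30 + 31 + 31 + 30 + 31 + 30 + 31 + 15 = 283 days (rest of Apr, May, Jun, Jul, Aug, Sep, Oct, Nov, Dec, Jan).
283 ÷ 7 = 40 full weeks with remainder 3, so 40 more Sundays after the first → 41.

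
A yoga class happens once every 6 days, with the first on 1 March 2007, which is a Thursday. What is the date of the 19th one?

17 June 2007

The 19th occurrence is 18 intervals after the first: 18 × 6 = 108 days after 1 March 2007.
March has 31 days — 30 days to the end of March leaves 78.
April has 30 days (48 left).
May has 31 days (17 left).
17 days into June → 17 June 2007.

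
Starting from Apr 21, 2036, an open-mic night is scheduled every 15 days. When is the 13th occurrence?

The 13th occurrence is 12 intervals after the first: 12 × 15 = 180 days after Apr 21, 2036.
Apr has 30 days — 9 days to the end of Apr leaves 171.
May has 31 days (140 left).
Jun has 30 days (110 left).
Jul has 31 days (79 left).
Aug has 31 days (48 left).
Sep has 30 days (18 left).
18 days into Oct → Oct 18, 2036.

Oct 18, 2036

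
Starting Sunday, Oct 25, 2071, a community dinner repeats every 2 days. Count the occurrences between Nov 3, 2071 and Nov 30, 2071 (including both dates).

Occurrences land 2·i days after Oct 25, 2071 for i = 0, 1, 2, …
Nov 3, 2071 is 9 days after the start; 9 ÷ 2 = 4 remainder 1; since the remainder is 1, round up to i = 5. First occurrence in the window: #6 on Nov 4, 2071 (5×2 = 10 days in).
Nov 30, 2071 is 36 days after the start; 36 ÷ 2 = 18 remainder 0. Last occurrence in the window: #19 on Nov 30, 2071.
Occurrences #6 through #19: 14 in total.

14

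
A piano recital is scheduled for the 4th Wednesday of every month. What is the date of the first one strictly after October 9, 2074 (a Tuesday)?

October 2074 starts on a Monday; its first Wednesday is the 3rd, so the 4th Wednesday is the 24th — October 24, 2074.
October 24, 2074 is after October 9, 2074, so that is the next one.

October 24, 2074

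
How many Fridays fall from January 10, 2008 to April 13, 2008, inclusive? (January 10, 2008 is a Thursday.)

14

January 10, 2008 is a Thursday; the first Friday on or after it is January 11, 2008 (1 day later).
From January 11, 2008 to April 13, 2008: 20 + 29 + 31 + 13 = 93 days (rest of January, February, March, April).
93 ÷ 7 = 13 full weeks with remainder 2, so 13 more Fridays after the first → 14.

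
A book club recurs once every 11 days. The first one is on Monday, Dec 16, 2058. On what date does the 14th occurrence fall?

The 14th occurrence is 13 intervals after the first: 13 × 11 = 143 days after Dec 16, 2058.
Dec has 31 days — 15 days to the end of Dec leaves 128.
Jan has 31 days (97 left).
Feb has 28 days (69 left).
Mar has 31 days (38 left).
Apr has 30 days (8 left).
8 days into May → May 8, 2059.

May 8, 2059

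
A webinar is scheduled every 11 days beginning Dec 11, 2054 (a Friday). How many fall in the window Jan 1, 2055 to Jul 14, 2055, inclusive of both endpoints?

18

Occurrences land 11·i days after Dec 11, 2054 for i = 0, 1, 2, …
Jan 1, 2055 is 21 days after the start; 21 ÷ 11 = 1 remainder 10; since the remainder is 10, round up to i = 2. First occurrence in the window: #3 on Jan 2, 2055 (2×11 = 22 days in).
Jul 14, 2055 is 215 days after the start; 215 ÷ 11 = 19 remainder 6. Last occurrence in the window: #20 on Jul 8, 2055.
Occurrences #3 through #20: 18 in total.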